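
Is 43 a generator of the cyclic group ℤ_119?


g generates ℤ_n iff gcd(g, n) = 1
gcd(43, 119) = 1
Since gcd = 1, 43 is a generator.

Yes, 43 generates ℤ_119


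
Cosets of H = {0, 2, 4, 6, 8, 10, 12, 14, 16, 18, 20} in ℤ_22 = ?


H = {0, 2, 4, 6, 8, 10, 12, 14, 16, 18, 20}, |H| = 11
Number of cosets = |G|/|H| = 22/11 = 2
0 + H = {0, 2, 4, 6, 8, 10, 12, 14, 16, 18, 20}
1 + H = {1, 3, 5, 7, 9, 11, 13, 15, 17, 19, 21}

Cosets: 0+H={0,2,4,6,8,10,12,14,16,18,20}; 1+H={1,3,5,7,9,11,13,15,17,19,21}


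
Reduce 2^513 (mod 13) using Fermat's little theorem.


Fermat's little theorem: if p is prime and gcd(a,p)=1, then a^(p-1) ≡ 1 (mod p)
p = 13 is prime, gcd(2,13) = 1
Reduce exponent: 513 mod 12 = 9
So 2^513 ≡ 2^9 (mod 13)
2^9 mod 13 = 5

2^513 ≡ 5 (mod 13)


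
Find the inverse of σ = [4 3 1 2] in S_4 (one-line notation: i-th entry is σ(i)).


To find σ⁻¹, swap domain and range:
σ(1) = 4 → σ⁻¹(4) = 1
σ(2) = 3 → σ⁻¹(3) = 2
σ(3) = 1 → σ⁻¹(1) = 3
σ(4) = 2 → σ⁻¹(2) = 4

σ⁻¹ = [3 4 2 1]


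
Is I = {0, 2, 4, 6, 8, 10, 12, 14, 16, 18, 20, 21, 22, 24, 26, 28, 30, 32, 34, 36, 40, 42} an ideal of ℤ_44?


Check ideal conditions for I = {0, 2, 4, 6, 8, 10, 12, 14, 16, 18, 20, 21, 22, 24, 26, 28, 30, 32, 34, 36, 40, 42} in ℤ_44:
(1) I is an additive subgroup? No
(2) For r ∈ ℤ_44 and a ∈ I: r·a ∈ I? No  [counterexample: r=3, a=21, r·a mod 44 = 19 ∉ I]

No, I is not an ideal of ℤ_44


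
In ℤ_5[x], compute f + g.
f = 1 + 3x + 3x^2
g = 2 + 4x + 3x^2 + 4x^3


Add coefficients mod 5:
x^0: 1 + 2 = 3 (mod 5)
x^1: 3 + 4 = 2 (mod 5)
x^2: 3 + 3 = 1 (mod 5)
x^3: 0 + 4 = 4 (mod 5)
Result: 3 + 2x + x^2 + 4x^3

f + g = 3 + 2x + x^2 + 4x^3


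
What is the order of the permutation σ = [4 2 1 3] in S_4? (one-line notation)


Cycle decomposition: (1 4 3)
Cycle lengths: 3
Order = lcm(3) = 3

ord(σ) = 3


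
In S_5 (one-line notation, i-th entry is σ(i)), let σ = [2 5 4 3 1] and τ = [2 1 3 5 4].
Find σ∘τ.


σ∘τ: apply τ first, then σ
1 →τ 2 →σ 5
2 →τ 1 →σ 2
3 →τ 3 →σ 4
4 →τ 5 →σ 1
5 →τ 4 →σ 3

σ∘τ = [5 2 4 1 3]


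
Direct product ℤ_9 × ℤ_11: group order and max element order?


|ℤ_9 × ℤ_11| = 9 × 11 = 99
Max element order = lcm(9,11) = 99
Cyclic? Yes (gcd=1)

|ℤ_9×ℤ_11| = 99, max element order = 99


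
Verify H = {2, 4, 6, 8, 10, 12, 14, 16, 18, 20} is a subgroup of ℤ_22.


Subgroup test for H = {2, 4, 6, 8, 10, 12, 14, 16, 18, 20} in (ℤ_22, +):
(1) 0 ∈ H? No
(2) Closure: for all a,b ∈ H, (a+b) mod 22 ∈ H? No  [counterexample: 2 + 20 = 0 ∉ H]
(3) Inverses: for all a ∈ H, -a mod 22 ∈ H? Yes

No, H is not a subgroup of ℤ_22


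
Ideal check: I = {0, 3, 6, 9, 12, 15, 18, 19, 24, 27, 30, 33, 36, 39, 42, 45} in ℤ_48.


Check ideal conditions for I = {0, 3, 6, 9, 12, 15, 18, 19, 24, 27, 30, 33, 36, 39, 42, 45} in ℤ_48:
(1) I is an additive subgroup? No
(2) For r ∈ ℤ_48 and a ∈ I: r·a ∈ I? No  [counterexample: r=2, a=19, r·a mod 48 = 38 ∉ I]

No, I is not an ideal of ℤ_48


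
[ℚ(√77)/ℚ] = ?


√77 has minimal polynomial x² - 77 (irreducible over ℚ since 77 is squarefree)

[ℚ(√77)/ℚ] = 2


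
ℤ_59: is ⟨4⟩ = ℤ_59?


g generates ℤ_n iff gcd(g, n) = 1
gcd(4, 59) = 1
Since gcd = 1, 4 is a generator.

Yes, 4 generates ℤ_59


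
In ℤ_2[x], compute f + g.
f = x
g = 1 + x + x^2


Add coefficients mod 2:
x^0: 0 + 1 = 1 (mod 2)
x^1: 1 + 1 = 0 (mod 2)
x^2: 0 + 1 = 1 (mod 2)
Result: 1 + x^2

f + g = 1 + x^2


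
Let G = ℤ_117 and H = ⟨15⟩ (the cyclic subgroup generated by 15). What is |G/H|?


|⟨15⟩| = n / gcd(15, 117) = 117 / 3 = 39
H is normal (ℤ_117 is abelian).
|G/H| = |G| / |H| = 117 / 39 = 3

|G/H| = 3


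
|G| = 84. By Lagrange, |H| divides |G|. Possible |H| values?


Lagrange's theorem: |H| divides |G|
|G| = 84
Divisors of 84: 1, 2, 3, 4, 6, 7, 12, 14, 21, 28, 42, 84

Possible subgroup orders: {1, 2, 3, 4, 6, 7, 12, 14, 21, 28, 42, 84}


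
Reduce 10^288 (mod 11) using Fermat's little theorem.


Fermat's little theorem: if p is prime and gcd(a,p)=1, then a^(p-1) ≡ 1 (mod p)
p = 11 is prime, gcd(10,11) = 1
Reduce exponent: 288 mod 10 = 8
So 10^288 ≡ 10^8 (mod 11)
10^8 mod 11 = 1

10^288 ≡ 1 (mod 11)


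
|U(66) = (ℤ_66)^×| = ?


U(n) is the group of units mod n; |U(n)| = φ(n)
|U(66)| = φ(66) = 20

|U(66) = (ℤ_66)^×| = 20


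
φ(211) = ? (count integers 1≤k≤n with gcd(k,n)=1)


Factor n: 211 = 211
φ(n) = n · ∏(1 - 1/p) over distinct primes p | n
φ(211) = 211 · (1 - 1/211) = 210

φ(211) = 210


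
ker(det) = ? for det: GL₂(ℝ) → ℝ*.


Kernel = preimage of identity
ker(det) = {A | det(A) = 1} = SL₂(ℝ)

ker(det) = SL₂(ℝ)


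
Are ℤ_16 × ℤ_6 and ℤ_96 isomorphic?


Comparing ℤ_16 × ℤ_6 and ℤ_96:
gcd(16,6) = 2 ≠ 1. Max element order in ℤ_16×ℤ_6 is lcm(16,6) = 48 < 96, so it has no element of order 96

No, ℤ_16 × ℤ_6 ≇ ℤ_96


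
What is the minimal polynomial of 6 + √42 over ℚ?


Let α = 6 + √42. Then α - 6 = √42, so (α - 6)² = 42, giving α² - 12α - 6 = 0. Degree 2 and α ∉ ℚ, so this is the minimal polynomial.

Minimal polynomial: x² - 12x - 6


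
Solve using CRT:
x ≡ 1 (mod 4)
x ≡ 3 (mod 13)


m₁ = 4, m₂ = 13, gcd = 1, so CRT applies. M = m₁·m₂ = 52
Let M₁ = M/m₁ = 13, M₂ = M/m₂ = 4
Find y₁ ≡ M₁⁻¹ (mod m₁): 13⁻¹ ≡ 1 (mod 4)
Find y₂ ≡ M₂⁻¹ (mod m₂): 4⁻¹ ≡ 10 (mod 13)
x = a₁·M₁·y₁ + a₂·M₂·y₂ = 1·13·1 + 3·4·10 = 133
Reduce mod 52: x ≡ 29
Check: 29 mod 4 = 1 ✓, 29 mod 13 = 3 ✓

x ≡ 29 (mod 52)


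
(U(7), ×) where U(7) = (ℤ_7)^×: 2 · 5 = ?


Operation: multiplication mod 7
2 · 5 = (a × b) mod 7 with a = 2, b = 5

2 · 5 = 3


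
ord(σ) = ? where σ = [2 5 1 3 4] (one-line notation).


Cycle decomposition: (1 2 5 4 3)
Cycle lengths: 5
Order = lcm(5) = 5

ord(σ) = 5


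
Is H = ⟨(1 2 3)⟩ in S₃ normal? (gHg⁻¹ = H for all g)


H = ⟨(1 2 3)⟩ in S₃
⟨(1 2 3)⟩ has order 3 and index 2 in S₃; index-2 subgroups are normal

Yes, normal subgroup


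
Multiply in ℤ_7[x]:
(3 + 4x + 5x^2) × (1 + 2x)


Expand and collect like terms; reduce coefficients mod 7:
x^0: 3·1 = 3 ≡ 3 (mod 7)
x^1: 3·2 + 4·1 = 10 ≡ 3 (mod 7)
x^2: 4·2 + 5·1 = 13 ≡ 6 (mod 7)
x^3: 5·2 = 10 ≡ 3 (mod 7)
Result: 3 + 3x + 6x^2 + 3x^3

f · g = 3 + 3x + 6x^2 + 3x^3


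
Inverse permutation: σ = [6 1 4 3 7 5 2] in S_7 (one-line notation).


To find σ⁻¹, swap domain and range:
σ(1) = 6 → σ⁻¹(6) = 1
σ(2) = 1 → σ⁻¹(1) = 2
σ(3) = 4 → σ⁻¹(4) = 3
σ(4) = 3 → σ⁻¹(3) = 4
σ(5) = 7 → σ⁻¹(7) = 5
σ(6) = 5 → σ⁻¹(5) = 6
σ(7) = 2 → σ⁻¹(2) = 7

σ⁻¹ = [2 7 4 3 6 1 5]


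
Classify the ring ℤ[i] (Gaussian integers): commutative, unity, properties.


ℤ[i] is a commutative integral domain with unity 1 (in fact a Euclidean domain)
Commutative: Yes
Integral domain: Yes
Has unity: Yes

ℤ[i] (Gaussian integers): Commutative=Yes, Unity=Yes


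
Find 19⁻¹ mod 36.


Use the extended Euclidean algorithm to write 1 = 19·s + 36·t; then s mod 36 is the inverse.
Euclidean algorithm:
  19 = 0·36 + 19
  36 = 1·19 + 17
  19 = 1·17 + 2
  17 = 8·2 + 1
  2 = 2·1 + 0
gcd(19,36) = 1
Back-substitution gives: 19·(-17) + 36·(9) = 1
So 19⁻¹ ≡ -17 ≡ 19 (mod 36)
Check: 19 × 19 = 361 ≡ 1 (mod 36) ✓

19⁻¹ ≡ 19 (mod 36)


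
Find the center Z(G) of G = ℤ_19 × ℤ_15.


Z(G) = {g ∈ G | gx = xg for all x ∈ G}
Direct product of abelian groups is abelian, so Z(G) = G

Z(ℤ_19 × ℤ_15) = ℤ_19 × ℤ_15


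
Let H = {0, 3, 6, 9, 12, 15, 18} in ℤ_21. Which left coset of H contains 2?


2 + H = {2 + h (mod 21) : h ∈ H}
2+0=2, 2+3=5, 2+6=8, 2+9=11, 2+12=14, 2+15=17, 2+18=20

2 + H = {2, 5, 8, 11, 14, 17, 20}


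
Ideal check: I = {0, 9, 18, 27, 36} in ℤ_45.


Check ideal conditions for I = {0, 9, 18, 27, 36} in ℤ_45:
(1) I is an additive subgroup? Yes
(2) For r ∈ ℤ_45 and a ∈ I: r·a ∈ I? Yes

Yes, I is an ideal of ℤ_45


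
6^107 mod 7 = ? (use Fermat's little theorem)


Fermat's little theorem: if p is prime and gcd(a,p)=1, then a^(p-1) ≡ 1 (mod p)
p = 7 is prime, gcd(6,7) = 1
Reduce exponent: 107 mod 6 = 5
So 6^107 ≡ 6^5 (mod 7)
6^5 mod 7 = 6

6^107 ≡ 6 (mod 7)


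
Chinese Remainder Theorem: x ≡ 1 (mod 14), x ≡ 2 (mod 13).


m₁ = 14, m₂ = 13, gcd = 1, so CRT applies. M = m₁·m₂ = 182
Let M₁ = M/m₁ = 13, M₂ = M/m₂ = 14
Find y₁ ≡ M₁⁻¹ (mod m₁): 13⁻¹ ≡ 13 (mod 14)
Find y₂ ≡ M₂⁻¹ (mod m₂): 14⁻¹ ≡ 1 (mod 13)
x = a₁·M₁·y₁ + a₂·M₂·y₂ = 1·13·13 + 2·14·1 = 197
Reduce mod 182: x ≡ 15
Check: 15 mod 14 = 1 ✓, 15 mod 13 = 2 ✓

x ≡ 15 (mod 182)


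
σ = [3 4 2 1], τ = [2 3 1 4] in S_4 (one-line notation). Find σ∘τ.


σ∘τ: apply τ first, then σ
1 →τ 2 →σ 4
2 →τ 3 →σ 2
3 →τ 1 →σ 3
4 →τ 4 →σ 1

σ∘τ = [4 2 3 1]


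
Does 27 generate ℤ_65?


g generates ℤ_n iff gcd(g, n) = 1
gcd(27, 65) = 1
Since gcd = 1, 27 is a generator.

Yes, 27 generates ℤ_65


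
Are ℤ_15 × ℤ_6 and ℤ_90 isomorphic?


Comparing ℤ_15 × ℤ_6 and ℤ_90:
gcd(15,6) = 3 ≠ 1. Max element order in ℤ_15×ℤ_6 is lcm(15,6) = 30 < 90, so it has no element of order 90

No, ℤ_15 × ℤ_6 ≇ ℤ_90


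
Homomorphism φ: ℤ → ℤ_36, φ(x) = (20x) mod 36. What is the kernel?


Kernel = preimage of identity
ker(φ) = {x ∈ ℤ : 20x ≡ 0 (mod 36)}. gcd(20,36) = 4, so 20x ≡ 0 (mod 36) ⟺ x ≡ 0 (mod 36/4 = 9). Hence ker(φ) = 9ℤ

ker(φ) = 9ℤ


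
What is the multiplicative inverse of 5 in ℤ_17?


Use the extended Euclidean algorithm to write 1 = 5·s + 17·t; then s mod 17 is the inverse.
Euclidean algorithm:
  5 = 0·17 + 5
  17 = 3·5 + 2
  5 = 2·2 + 1
  2 = 2·1 + 0
gcd(5,17) = 1
Back-substitution gives: 5·(7) + 17·(-2) = 1
So 5⁻¹ ≡ 7 ≡ 7 (mod 17)
Check: 5 × 7 = 35 ≡ 1 (mod 17) ✓

5⁻¹ ≡ 7 (mod 17)


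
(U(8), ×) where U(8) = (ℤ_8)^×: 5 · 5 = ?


Operation: multiplication mod 8
5 · 5 = (a × b) mod 8 with a = 5, b = 5

5 · 5 = 1


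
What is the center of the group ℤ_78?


Z(G) = {g ∈ G | gx = xg for all x ∈ G}
ℤ_78 is abelian, so Z(G) = G

Z(ℤ_78) = ℤ_78


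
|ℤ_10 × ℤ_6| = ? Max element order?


|ℤ_10 × ℤ_6| = 10 × 6 = 60
Max element order = lcm(10,6) = 30
Cyclic? No (gcd=2)

|ℤ_10×ℤ_6| = 60, max element order = 30


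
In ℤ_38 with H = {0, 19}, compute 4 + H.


4 + H = {4 + h (mod 38) : h ∈ H}
4+0=4, 4+19=23

4 + H = {4, 23}


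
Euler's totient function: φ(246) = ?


Factor n: 246 = 2 × 3 × 41
φ(n) = n · ∏(1 - 1/p) over distinct primes p | n
φ(246) = 246 · (1 - 1/2) · (1 - 1/3) · (1 - 1/41) = 80

φ(246) = 80


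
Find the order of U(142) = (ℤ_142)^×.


U(n) is the group of units mod n; |U(n)| = φ(n)
|U(142)| = φ(142) = 70

|U(142) = (ℤ_142)^×| = 70


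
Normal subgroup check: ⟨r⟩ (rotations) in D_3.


H = ⟨r⟩ (rotations) in D_3
The rotation subgroup ⟨r⟩ has index 2 in D_3, so it is normal

Yes, normal subgroup


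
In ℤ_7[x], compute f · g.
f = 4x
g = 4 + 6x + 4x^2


Expand and collect like terms; reduce coefficients mod 7:
x^0: 0·4 = 0 ≡ 0 (mod 7)
x^1: 0·6 + 4·4 = 16 ≡ 2 (mod 7)
x^2: 0·4 + 4·6 = 24 ≡ 3 (mod 7)
x^3: 4·4 = 16 ≡ 2 (mod 7)
Result: 2x + 3x^2 + 2x^3

f · g = 2x + 3x^2 + 2x^3


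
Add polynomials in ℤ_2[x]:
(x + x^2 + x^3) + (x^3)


Add coefficients mod 2:
x^0: 0 + 0 = 0 (mod 2)
x^1: 1 + 0 = 1 (mod 2)
x^2: 1 + 0 = 1 (mod 2)
x^3: 1 + 1 = 0 (mod 2)
Result: x + x^2

f + g = x + x^2


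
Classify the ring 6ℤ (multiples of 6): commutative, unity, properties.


6ℤ is a commutative ring under +,× but has no multiplicative identity (1 ∉ 6ℤ); it has no zero divisors, but without unity it is not an integral domain
Commutative: Yes
Integral domain: No
Has unity: No

6ℤ (multiples of 6): Commutative=Yes, Unity=No


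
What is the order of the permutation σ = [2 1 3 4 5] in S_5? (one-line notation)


Cycle decomposition: (1 2)
Cycle lengths: 2
Order = lcm(2) = 2

ord(σ) = 2


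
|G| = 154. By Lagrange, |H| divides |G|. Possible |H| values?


Lagrange's theorem: |H| divides |G|
|G| = 154
Divisors of 154: 1, 2, 7, 11, 14, 22, 77, 154

Possible subgroup orders: {1, 2, 7, 11, 14, 22, 77, 154}


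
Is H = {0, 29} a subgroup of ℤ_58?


Subgroup test for H = {0, 29} in (ℤ_58, +):
(1) 0 ∈ H? Yes
(2) Closure: for all a,b ∈ H, (a+b) mod 58 ∈ H? Yes
(3) Inverses: for all a ∈ H, -a mod 58 ∈ H? Yes

Yes, H is a subgroup of ℤ_58


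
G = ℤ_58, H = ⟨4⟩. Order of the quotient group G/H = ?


|⟨4⟩| = n / gcd(4, 58) = 58 / 2 = 29
H is normal (ℤ_58 is abelian).
|G/H| = |G| / |H| = 58 / 29 = 2

|G/H| = 2


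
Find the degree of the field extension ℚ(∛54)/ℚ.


∛54 has minimal polynomial x³ - 54 (irreducible over ℚ since 54 is not a perfect cube)

[ℚ(∛54)/ℚ] = 3


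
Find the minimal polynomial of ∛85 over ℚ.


∛85 satisfies x³ - 85 = 0, irreducible over ℚ (no rational root; 85 is not a perfect cube)

Minimal polynomial: x³ - 85


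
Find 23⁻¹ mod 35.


Use the extended Euclidean algorithm to write 1 = 23·s + 35·t; then s mod 35 is the inverse.
Euclidean algorithm:
  23 = 0·35 + 23
  35 = 1·23 + 12
  23 = 1·12 + 11
  12 = 1·11 + 1
  11 = 11·1 + 0
gcd(23,35) = 1
Back-substitution gives: 23·(-3) + 35·(2) = 1
So 23⁻¹ ≡ -3 ≡ 32 (mod 35)
Check: 23 × 32 = 736 ≡ 1 (mod 35) ✓

23⁻¹ ≡ 32 (mod 35)


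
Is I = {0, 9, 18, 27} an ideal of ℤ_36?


Check ideal conditions for I = {0, 9, 18, 27} in ℤ_36:
(1) I is an additive subgroup? Yes
(2) For r ∈ ℤ_36 and a ∈ I: r·a ∈ I? Yes

Yes, I is an ideal of ℤ_36


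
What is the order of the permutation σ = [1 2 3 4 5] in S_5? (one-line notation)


Cycle decomposition: identity (all elements fixed)
Order = 1 (identity has order 1)

ord(σ) = 1


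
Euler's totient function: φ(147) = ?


Factor n: 147 = 3 × 7^2
φ(n) = n · ∏(1 - 1/p) over distinct primes p | n
φ(147) = 147 · (1 - 1/3) · (1 - 1/7) = 84

φ(147) = 84


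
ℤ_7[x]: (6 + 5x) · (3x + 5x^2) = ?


Expand and collect like terms; reduce coefficients mod 7:
x^0: 6·0 = 0 ≡ 0 (mod 7)
x^1: 6·3 + 5·0 = 18 ≡ 4 (mod 7)
x^2: 6·5 + 5·3 = 45 ≡ 3 (mod 7)
x^3: 5·5 = 25 ≡ 4 (mod 7)
Result: 4x + 3x^2 + 4x^3

f · g = 4x + 3x^2 + 4x^3


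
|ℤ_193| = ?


ℤ_n has n elements.

|ℤ_193| = 193


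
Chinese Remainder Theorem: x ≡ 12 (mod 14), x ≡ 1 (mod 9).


m₁ = 14, m₂ = 9, gcd = 1, so CRT applies. M = m₁·m₂ = 126
Let M₁ = M/m₁ = 9, M₂ = M/m₂ = 14
Find y₁ ≡ M₁⁻¹ (mod m₁): 9⁻¹ ≡ 11 (mod 14)
Find y₂ ≡ M₂⁻¹ (mod m₂): 14⁻¹ ≡ 2 (mod 9)
x = a₁·M₁·y₁ + a₂·M₂·y₂ = 12·9·11 + 1·14·2 = 1216
Reduce mod 126: x ≡ 82
Check: 82 mod 14 = 12 ✓, 82 mod 9 = 1 ✓

x ≡ 82 (mod 126)


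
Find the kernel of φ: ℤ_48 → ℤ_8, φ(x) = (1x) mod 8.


Kernel = preimage of identity
ker(φ) = {x ∈ ℤ_48 : 1x ≡ 0 (mod 8)}. Since 8 | 48, φ is well-defined. The kernel is the cyclic subgroup ⟨8⟩ of ℤ_48 (order 6), i.e. {0, 8, 16, 24, 32, 40}

ker(φ) = {0, 8, 16, 24, 32, 40}


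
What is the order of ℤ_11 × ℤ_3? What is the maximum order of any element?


|ℤ_11 × ℤ_3| = 11 × 3 = 33
Max element order = lcm(11,3) = 33
Cyclic? Yes (gcd=1)

|ℤ_11×ℤ_3| = 33, max element order = 33


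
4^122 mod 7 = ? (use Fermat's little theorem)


Fermat's little theorem: if p is prime and gcd(a,p)=1, then a^(p-1) ≡ 1 (mod p)
p = 7 is prime, gcd(4,7) = 1
Reduce exponent: 122 mod 6 = 2
So 4^122 ≡ 4^2 (mod 7)
4^2 mod 7 = 2

4^122 ≡ 2 (mod 7)


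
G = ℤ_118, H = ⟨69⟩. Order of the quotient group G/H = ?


|⟨69⟩| = n / gcd(69, 118) = 118 / 1 = 118
H is normal (ℤ_118 is abelian).
|G/H| = |G| / |H| = 118 / 118 = 1

|G/H| = 1


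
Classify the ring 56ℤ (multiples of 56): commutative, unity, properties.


56ℤ is a commutative ring under +,× but has no multiplicative identity (1 ∉ 56ℤ); it has no zero divisors, but without unity it is not an integral domain
Commutative: Yes
Integral domain: No
Has unity: No

56ℤ (multiples of 56): Commutative=Yes, Unity=No


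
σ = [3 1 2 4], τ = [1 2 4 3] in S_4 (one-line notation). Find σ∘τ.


σ∘τ: apply τ first, then σ
1 →τ 1 →σ 3
2 →τ 2 →σ 1
3 →τ 4 →σ 4
4 →τ 3 →σ 2

σ∘τ = [3 1 4 2]


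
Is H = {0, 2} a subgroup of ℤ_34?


Subgroup test for H = {0, 2} in (ℤ_34, +):
(1) 0 ∈ H? Yes
(2) Closure: for all a,b ∈ H, (a+b) mod 34 ∈ H? No  [counterexample: 2 + 2 = 4 ∉ H]
(3) Inverses: for all a ∈ H, -a mod 34 ∈ H? No

No, H is not a subgroup of ℤ_34


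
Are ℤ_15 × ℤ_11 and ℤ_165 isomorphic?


Comparing ℤ_15 × ℤ_11 and ℤ_165:
gcd(15,11) = 1, so ℤ_15 × ℤ_11 ≅ ℤ_165 (CRT)

Yes, ℤ_15 × ℤ_11 ≅ ℤ_165


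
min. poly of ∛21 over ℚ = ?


∛21 satisfies x³ - 21 = 0, irreducible over ℚ (no rational root; 21 is not a perfect cube)

Minimal polynomial: x³ - 21


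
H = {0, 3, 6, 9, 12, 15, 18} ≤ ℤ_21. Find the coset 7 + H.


7 + H = {7 + h (mod 21) : h ∈ H}
7+0=7, 7+3=10, 7+6=13, 7+9=16, 7+12=19, 7+15=1, 7+18=4
7 + H = {1, 4, 7, 10, 13, 16, 19} = 1 + H

7 + H = {1, 4, 7, 10, 13, 16, 19}


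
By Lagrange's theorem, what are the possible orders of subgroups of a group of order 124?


Lagrange's theorem: |H| divides |G|
|G| = 124
Divisors of 124: 1, 2, 4, 31, 62, 124

Possible subgroup orders: {1, 2, 4, 31, 62, 124}


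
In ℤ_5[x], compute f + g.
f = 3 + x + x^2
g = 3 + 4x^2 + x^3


Add coefficients mod 5:
x^0: 3 + 3 = 1 (mod 5)
x^1: 1 + 0 = 1 (mod 5)
x^2: 1 + 4 = 0 (mod 5)
x^3: 0 + 1 = 1 (mod 5)
Result: 1 + x + x^3

f + g = 1 + x + x^3


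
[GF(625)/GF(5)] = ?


GF(625) = GF(5^4), so the extension degree is 4

[GF(625)/GF(5)] = 4


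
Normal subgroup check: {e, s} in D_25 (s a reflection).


H = {e, s} in D_25 (s a reflection)
r·s·r⁻¹ = sr⁻² ≠ s for n ≥ 3, so {e, s} is not closed under conjugation

No, not a normal subgroup


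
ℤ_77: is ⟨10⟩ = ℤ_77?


g generates ℤ_n iff gcd(g, n) = 1
gcd(10, 77) = 1
Since gcd = 1, 10 is a generator.

Yes, 10 generates ℤ_77


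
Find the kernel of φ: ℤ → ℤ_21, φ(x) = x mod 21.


Kernel = preimage of identity
ker(φ) = {x ∈ ℤ : x ≡ 0 (mod 21)} = 21ℤ = {0, ±21, ±42, ...}

ker(φ) = 21ℤ


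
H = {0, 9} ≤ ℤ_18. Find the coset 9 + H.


9 + H = {9 + h (mod 18) : h ∈ H}
9+0=9, 9+9=0
9 + H = {0, 9} = 0 + H

9 + H = {0, 9}


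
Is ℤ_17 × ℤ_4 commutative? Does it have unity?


Direct product ring; commutative with unity (1,1); but (1,0)·(0,1) = (0,0) gives zero divisors, so not an integral domain
Commutative: Yes
Integral domain: No
Has unity: Yes

ℤ_17 × ℤ_4: Commutative=Yes, Unity=Yes


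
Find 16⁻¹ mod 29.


Use the extended Euclidean algorithm to write 1 = 16·s + 29·t; then s mod 29 is the inverse.
Euclidean algorithm:
  16 = 0·29 + 16
  29 = 1·16 + 13
  16 = 1·13 + 3
  13 = 4·3 + 1
  3 = 3·1 + 0
gcd(16,29) = 1
Back-substitution gives: 16·(-9) + 29·(5) = 1
So 16⁻¹ ≡ -9 ≡ 20 (mod 29)
Check: 16 × 20 = 320 ≡ 1 (mod 29) ✓

16⁻¹ ≡ 20 (mod 29)


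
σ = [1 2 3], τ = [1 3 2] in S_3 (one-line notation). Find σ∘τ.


σ∘τ: apply τ first, then σ
1 →τ 1 →σ 1
2 →τ 3 →σ 3
3 →τ 2 →σ 2

σ∘τ = [1 3 2]


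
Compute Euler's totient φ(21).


φ(n) = count of k ∈ {1,...,n} with gcd(k,n)=1
Coprimes to 21: {1, 2, 4, 5, 8, 10, 11, 13, 16, 17, 19, 20}
Count: 12

φ(21) = 12


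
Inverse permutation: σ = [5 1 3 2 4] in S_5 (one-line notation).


To find σ⁻¹, swap domain and range:
σ(1) = 5 → σ⁻¹(5) = 1
σ(2) = 1 → σ⁻¹(1) = 2
σ(3) = 3 → σ⁻¹(3) = 3
σ(4) = 2 → σ⁻¹(2) = 4
σ(5) = 4 → σ⁻¹(4) = 5

σ⁻¹ = [2 4 3 5 1]


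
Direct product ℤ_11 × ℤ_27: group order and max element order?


|ℤ_11 × ℤ_27| = 11 × 27 = 297
Max element order = lcm(11,27) = 297
Cyclic? Yes (gcd=1)

|ℤ_11×ℤ_27| = 297, max element order = 297


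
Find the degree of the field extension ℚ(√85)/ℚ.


√85 has minimal polynomial x² - 85 (irreducible over ℚ since 85 is squarefree)

[ℚ(√85)/ℚ] = 2


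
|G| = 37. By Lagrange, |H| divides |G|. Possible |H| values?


Lagrange's theorem: |H| divides |G|
|G| = 37
Divisors of 37: 1, 37

Possible subgroup orders: {1, 37}


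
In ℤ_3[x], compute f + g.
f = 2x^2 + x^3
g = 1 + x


Add coefficients mod 3:
x^0: 0 + 1 = 1 (mod 3)
x^1: 0 + 1 = 1 (mod 3)
x^2: 2 + 0 = 2 (mod 3)
x^3: 1 + 0 = 1 (mod 3)
Result: 1 + x + 2x^2 + x^3

f + g = 1 + x + 2x^2 + x^3


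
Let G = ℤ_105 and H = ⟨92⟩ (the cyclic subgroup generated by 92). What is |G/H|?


|⟨92⟩| = n / gcd(92, 105) = 105 / 1 = 105
H is normal (ℤ_105 is abelian).
|G/H| = |G| / |H| = 105 / 105 = 1

|G/H| = 1


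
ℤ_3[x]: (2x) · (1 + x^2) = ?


Expand and collect like terms; reduce coefficients mod 3:
x^0: 0·1 = 0 ≡ 0 (mod 3)
x^1: 0·0 + 2·1 = 2 ≡ 2 (mod 3)
x^2: 0·1 + 2·0 = 0 ≡ 0 (mod 3)
x^3: 2·1 = 2 ≡ 2 (mod 3)
Result: 2x + 2x^3

f · g = 2x + 2x^3


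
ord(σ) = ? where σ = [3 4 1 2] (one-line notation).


Cycle decomposition: (1 3) (2 4)
Cycle lengths: 2, 2
Order = lcm(2, 2) = 2

ord(σ) = 2


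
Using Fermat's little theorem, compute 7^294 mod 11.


Fermat's little theorem: if p is prime and gcd(a,p)=1, then a^(p-1) ≡ 1 (mod p)
p = 11 is prime, gcd(7,11) = 1
Reduce exponent: 294 mod 10 = 4
So 7^294 ≡ 7^4 (mod 11)
7^4 mod 11 = 3

7^294 ≡ 3 (mod 11)


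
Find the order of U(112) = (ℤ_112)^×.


U(n) is the group of units mod n; |U(n)| = φ(n)
|U(112)| = φ(112) = 48

|U(112) = (ℤ_112)^×| = 48


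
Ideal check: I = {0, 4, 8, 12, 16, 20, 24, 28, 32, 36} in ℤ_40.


Check ideal conditions for I = {0, 4, 8, 12, 16, 20, 24, 28, 32, 36} in ℤ_40:
(1) I is an additive subgroup? Yes
(2) For r ∈ ℤ_40 and a ∈ I: r·a ∈ I? Yes

Yes, I is an ideal of ℤ_40


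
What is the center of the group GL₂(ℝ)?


Z(G) = {g ∈ G | gx = xg for all x ∈ G}
Only scalar multiples of the identity commute with all invertible matrices

Z(GL₂(ℝ)) = {aI : a ∈ ℝ, a ≠ 0}


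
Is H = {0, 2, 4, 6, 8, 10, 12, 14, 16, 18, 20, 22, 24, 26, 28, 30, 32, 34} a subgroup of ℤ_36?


Subgroup test for H = {0, 2, 4, 6, 8, 10, 12, 14, 16, 18, 20, 22, 24, 26, 28, 30, 32, 34} in (ℤ_36, +):
(1) 0 ∈ H? Yes
(2) Closure: for all a,b ∈ H, (a+b) mod 36 ∈ H? Yes
(3) Inverses: for all a ∈ H, -a mod 36 ∈ H? Yes

Yes, H is a subgroup of ℤ_36


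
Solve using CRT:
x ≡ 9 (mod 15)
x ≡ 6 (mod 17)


m₁ = 15, m₂ = 17, gcd = 1, so CRT applies. M = m₁·m₂ = 255
Let M₁ = M/m₁ = 17, M₂ = M/m₂ = 15
Find y₁ ≡ M₁⁻¹ (mod m₁): 17⁻¹ ≡ 8 (mod 15)
Find y₂ ≡ M₂⁻¹ (mod m₂): 15⁻¹ ≡ 8 (mod 17)
x = a₁·M₁·y₁ + a₂·M₂·y₂ = 9·17·8 + 6·15·8 = 1944
Reduce mod 255: x ≡ 159
Check: 159 mod 15 = 9 ✓, 159 mod 17 = 6 ✓

x ≡ 159 (mod 255)


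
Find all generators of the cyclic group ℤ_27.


g generates ℤ_n iff gcd(g,n) = 1
Prime factors of 27: 3
Generators are g ∈ {1,...,26} not divisible by any of these primes.
Generators: {1, 2, 4, 5, 7, 8, 10, 11, 13, 14, 16, 17, 19, 20, 22, 23, 25, 26}
Number of generators = φ(27) = 18

Generators of ℤ_27 = {1, 2, 4, 5, 7, 8, 10, 11, 13, 14, 16, 17, 19, 20, 22, 23, 25, 26}


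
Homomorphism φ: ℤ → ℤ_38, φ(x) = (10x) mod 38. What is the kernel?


Kernel = preimage of identity
ker(φ) = {x ∈ ℤ : 10x ≡ 0 (mod 38)}. gcd(10,38) = 2, so 10x ≡ 0 (mod 38) ⟺ x ≡ 0 (mod 38/2 = 19). Hence ker(φ) = 19ℤ

ker(φ) = 19ℤ


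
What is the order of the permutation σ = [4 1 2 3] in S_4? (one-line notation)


Cycle decomposition: (1 4 3 2)
Cycle lengths: 4
Order = lcm(4) = 4

ord(σ) = 4


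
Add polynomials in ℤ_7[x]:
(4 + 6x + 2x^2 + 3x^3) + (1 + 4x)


Add coefficients mod 7:
x^0: 4 + 1 = 5 (mod 7)
x^1: 6 + 4 = 3 (mod 7)
x^2: 2 + 0 = 2 (mod 7)
x^3: 3 + 0 = 3 (mod 7)
Result: 5 + 3x + 2x^2 + 3x^3

f + g = 5 + 3x + 2x^2 + 3x^3


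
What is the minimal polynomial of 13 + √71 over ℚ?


Let α = 13 + √71. Then α - 13 = √71, so (α - 13)² = 71, giving α² - 26α + 98 = 0. Degree 2 and α ∉ ℚ, so this is the minimal polynomial.

Minimal polynomial: x² - 26x + 98


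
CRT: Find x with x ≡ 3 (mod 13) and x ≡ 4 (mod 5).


m₁ = 13, m₂ = 5, gcd = 1, so CRT applies. M = m₁·m₂ = 65
Let M₁ = M/m₁ = 5, M₂ = M/m₂ = 13
Find y₁ ≡ M₁⁻¹ (mod m₁): 5⁻¹ ≡ 8 (mod 13)
Find y₂ ≡ M₂⁻¹ (mod m₂): 13⁻¹ ≡ 2 (mod 5)
x = a₁·M₁·y₁ + a₂·M₂·y₂ = 3·5·8 + 4·13·2 = 224
Reduce mod 65: x ≡ 29
Check: 29 mod 13 = 3 ✓, 29 mod 5 = 4 ✓

x ≡ 29 (mod 65)


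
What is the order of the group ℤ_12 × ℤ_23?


|A × B| = |A| · |B|
|ℤ_12 × ℤ_23| = 12 × 23 = 276

|ℤ_12 × ℤ_23| = 276


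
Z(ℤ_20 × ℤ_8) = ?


Z(G) = {g ∈ G | gx = xg for all x ∈ G}
Direct product of abelian groups is abelian, so Z(G) = G

Z(ℤ_20 × ℤ_8) = ℤ_20 × ℤ_8


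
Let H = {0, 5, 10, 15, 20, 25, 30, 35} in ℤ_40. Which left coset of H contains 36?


36 + H = {36 + h (mod 40) : h ∈ H}
36+0=36, 36+5=1, 36+10=6, 36+15=11, 36+20=16, 36+25=21, 36+30=26, 36+35=31
36 + H = {1, 6, 11, 16, 21, 26, 31, 36} = 1 + H

36 + H = {1, 6, 11, 16, 21, 26, 31, 36}


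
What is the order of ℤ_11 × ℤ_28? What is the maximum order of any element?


|ℤ_11 × ℤ_28| = 11 × 28 = 308
Max element order = lcm(11,28) = 308
Cyclic? Yes (gcd=1)

|ℤ_11×ℤ_28| = 308, max element order = 308


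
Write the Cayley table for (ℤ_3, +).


Elements: {0, 1, 2}
Operation: addition mod 3
Entry (a, b) = (a + b) mod 3

Cayley table:
  | 0 | 1 | 2
0 | 0 | 1 | 2
1 | 1 | 2 | 0
2 | 2 | 0 | 1


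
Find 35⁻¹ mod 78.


Use the extended Euclidean algorithm to write 1 = 35·s + 78·t; then s mod 78 is the inverse.
Euclidean algorithm:
  35 = 0·78 + 35
  78 = 2·35 + 8
  35 = 4·8 + 3
  8 = 2·3 + 2
  3 = 1·2 + 1
  2 = 2·1 + 0
gcd(35,78) = 1
Back-substitution gives: 35·(29) + 78·(-13) = 1
So 35⁻¹ ≡ 29 ≡ 29 (mod 78)
Check: 35 × 29 = 1015 ≡ 1 (mod 78) ✓

35⁻¹ ≡ 29 (mod 78)


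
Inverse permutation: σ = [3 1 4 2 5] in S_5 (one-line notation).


To find σ⁻¹, swap domain and range:
σ(1) = 3 → σ⁻¹(3) = 1
σ(2) = 1 → σ⁻¹(1) = 2
σ(3) = 4 → σ⁻¹(4) = 3
σ(4) = 2 → σ⁻¹(2) = 4
σ(5) = 5 → σ⁻¹(5) = 5

σ⁻¹ = [2 4 1 3 5]


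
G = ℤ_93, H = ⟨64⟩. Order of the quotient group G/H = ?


|⟨64⟩| = n / gcd(64, 93) = 93 / 1 = 93
H is normal (ℤ_93 is abelian).
|G/H| = |G| / |H| = 93 / 93 = 1

|G/H| = 1


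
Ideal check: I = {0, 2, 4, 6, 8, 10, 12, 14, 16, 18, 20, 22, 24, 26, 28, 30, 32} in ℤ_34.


Check ideal conditions for I = {0, 2, 4, 6, 8, 10, 12, 14, 16, 18, 20, 22, 24, 26, 28, 30, 32} in ℤ_34:
(1) I is an additive subgroup? Yes
(2) For r ∈ ℤ_34 and a ∈ I: r·a ∈ I? Yes

Yes, I is an ideal of ℤ_34


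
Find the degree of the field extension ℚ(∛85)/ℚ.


∛85 has minimal polynomial x³ - 85 (irreducible over ℚ since 85 is not a perfect cube)

[ℚ(∛85)/ℚ] = 3


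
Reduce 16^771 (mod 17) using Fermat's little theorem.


Fermat's little theorem: if p is prime and gcd(a,p)=1, then a^(p-1) ≡ 1 (mod p)
p = 17 is prime, gcd(16,17) = 1
Reduce exponent: 771 mod 16 = 3
So 16^771 ≡ 16^3 (mod 17)
16^3 mod 17 = 16

16^771 ≡ 16 (mod 17)


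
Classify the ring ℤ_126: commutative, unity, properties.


ℤ_126 is a commutative ring with unity 1; 126 = 2×63 is composite, so 2·63 ≡ 0 gives zero divisors (not an integral domain)
Commutative: Yes
Integral domain: No
Has unity: Yes

ℤ_126: Commutative=Yes, Unity=Yes


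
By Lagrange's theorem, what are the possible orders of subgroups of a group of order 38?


Lagrange's theorem: |H| divides |G|
|G| = 38
Divisors of 38: 1, 2, 19, 38

Possible subgroup orders: {1, 2, 19, 38}


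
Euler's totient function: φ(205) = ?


Factor n: 205 = 5 × 41
φ(n) = n · ∏(1 - 1/p) over distinct primes p | n
φ(205) = 205 · (1 - 1/5) · (1 - 1/41) = 160

φ(205) = 160


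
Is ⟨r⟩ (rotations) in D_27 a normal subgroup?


H = ⟨r⟩ (rotations) in D_27
The rotation subgroup ⟨r⟩ has index 2 in D_27, so it is normal

Yes, normal subgroup


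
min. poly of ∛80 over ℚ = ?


∛80 satisfies x³ - 80 = 0, irreducible over ℚ (no rational root; 80 is not a perfect cube)

Minimal polynomial: x³ - 80


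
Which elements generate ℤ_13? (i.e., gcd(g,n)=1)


g generates ℤ_n iff gcd(g,n) = 1
Checking each g ∈ {1,...,12}:
gcd(1,13) = 1
gcd(2,13) = 1
gcd(3,13) = 1
gcd(4,13) = 1
gcd(5,13) = 1
gcd(6,13) = 1
gcd(7,13) = 1
gcd(8,13) = 1
gcd(9,13) = 1
gcd(10,13) = 1
gcd(11,13) = 1
gcd(12,13) = 1
Generators: {1, 2, 3, 4, 5, 6, 7, 8, 9, 10, 11, 12}
Number of generators = φ(13) = 12

Generators of ℤ_13 = {1, 2, 3, 4, 5, 6, 7, 8, 9, 10, 11, 12}


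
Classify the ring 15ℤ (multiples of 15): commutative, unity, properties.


15ℤ is a commutative ring under +,× but has no multiplicative identity (1 ∉ 15ℤ); it has no zero divisors, but without unity it is not an integral domain
Commutative: Yes
Integral domain: No
Has unity: No

15ℤ (multiples of 15): Commutative=Yes, Unity=No


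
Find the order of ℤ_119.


ℤ_n has n elements.

|ℤ_119| = 119


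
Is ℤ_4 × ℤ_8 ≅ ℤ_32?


Comparing ℤ_4 × ℤ_8 and ℤ_32:
gcd(4,8) = 4 ≠ 1. Max element order in ℤ_4×ℤ_8 is lcm(4,8) = 8 < 32, so it has no element of order 32

No, ℤ_4 × ℤ_8 ≇ ℤ_32


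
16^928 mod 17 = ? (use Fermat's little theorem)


Fermat's little theorem: if p is prime and gcd(a,p)=1, then a^(p-1) ≡ 1 (mod p)
p = 17 is prime, gcd(16,17) = 1
Reduce exponent: 928 mod 16 = 0
So 16^928 ≡ 16^0 (mod 17)
16^0 = 1

16^928 ≡ 1 (mod 17)


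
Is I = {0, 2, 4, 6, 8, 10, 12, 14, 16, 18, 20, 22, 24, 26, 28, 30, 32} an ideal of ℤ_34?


Check ideal conditions for I = {0, 2, 4, 6, 8, 10, 12, 14, 16, 18, 20, 22, 24, 26, 28, 30, 32} in ℤ_34:
(1) I is an additive subgroup? Yes
(2) For r ∈ ℤ_34 and a ∈ I: r·a ∈ I? Yes

Yes, I is an ideal of ℤ_34


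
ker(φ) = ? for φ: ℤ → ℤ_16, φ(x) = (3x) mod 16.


Kernel = preimage of identity
ker(φ) = {x ∈ ℤ : 3x ≡ 0 (mod 16)}. gcd(3,16) = 1, so 3x ≡ 0 (mod 16) ⟺ x ≡ 0 (mod 16/1 = 16). Hence ker(φ) = 16ℤ

ker(φ) = 16ℤ


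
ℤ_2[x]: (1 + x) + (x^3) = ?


Add coefficients mod 2:
x^0: 1 + 0 = 1 (mod 2)
x^1: 1 + 0 = 1 (mod 2)
x^2: 0 + 0 = 0 (mod 2)
x^3: 0 + 1 = 1 (mod 2)
Result: 1 + x + x^3

f + g = 1 + x + x^3


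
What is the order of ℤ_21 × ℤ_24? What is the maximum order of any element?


|ℤ_21 × ℤ_24| = 21 × 24 = 504
Max element order = lcm(21,24) = 168
Cyclic? No (gcd=3)

|ℤ_21×ℤ_24| = 504, max element order = 168


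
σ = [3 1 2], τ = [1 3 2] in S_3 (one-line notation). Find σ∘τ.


σ∘τ: apply τ first, then σ
1 →τ 1 →σ 3
2 →τ 3 →σ 2
3 →τ 2 →σ 1

σ∘τ = [3 2 1]


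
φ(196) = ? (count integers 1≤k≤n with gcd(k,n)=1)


Factor n: 196 = 2^2 × 7^2
φ(n) = n · ∏(1 - 1/p) over distinct primes p | n
φ(196) = 196 · (1 - 1/2) · (1 - 1/7) = 84

φ(196) = 84


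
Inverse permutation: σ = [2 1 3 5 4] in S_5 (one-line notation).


To find σ⁻¹, swap domain and range:
σ(1) = 2 → σ⁻¹(2) = 1
σ(2) = 1 → σ⁻¹(1) = 2
σ(3) = 3 → σ⁻¹(3) = 3
σ(4) = 5 → σ⁻¹(5) = 4
σ(5) = 4 → σ⁻¹(4) = 5

σ⁻¹ = [2 1 3 5 4]


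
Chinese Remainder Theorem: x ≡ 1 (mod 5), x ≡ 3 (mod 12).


m₁ = 5, m₂ = 12, gcd = 1, so CRT applies. M = m₁·m₂ = 60
Let M₁ = M/m₁ = 12, M₂ = M/m₂ = 5
Find y₁ ≡ M₁⁻¹ (mod m₁): 12⁻¹ ≡ 3 (mod 5)
Find y₂ ≡ M₂⁻¹ (mod m₂): 5⁻¹ ≡ 5 (mod 12)
x = a₁·M₁·y₁ + a₂·M₂·y₂ = 1·12·3 + 3·5·5 = 111
Reduce mod 60: x ≡ 51
Check: 51 mod 5 = 1 ✓, 51 mod 12 = 3 ✓

x ≡ 51 (mod 60)


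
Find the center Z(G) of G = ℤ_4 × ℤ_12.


Z(G) = {g ∈ G | gx = xg for all x ∈ G}
Direct product of abelian groups is abelian, so Z(G) = G

Z(ℤ_4 × ℤ_12) = ℤ_4 × ℤ_12


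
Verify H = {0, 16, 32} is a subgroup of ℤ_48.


Subgroup test for H = {0, 16, 32} in (ℤ_48, +):
(1) 0 ∈ H? Yes
(2) Closure: for all a,b ∈ H, (a+b) mod 48 ∈ H? Yes
(3) Inverses: for all a ∈ H, -a mod 48 ∈ H? Yes

Yes, H is a subgroup of ℤ_48


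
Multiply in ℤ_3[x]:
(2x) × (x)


Expand and collect like terms; reduce coefficients mod 3:
x^0: 0·0 = 0 ≡ 0 (mod 3)
x^1: 0·1 + 2·0 = 0 ≡ 0 (mod 3)
x^2: 2·1 = 2 ≡ 2 (mod 3)
Result: 2x^2

f · g = 2x^2


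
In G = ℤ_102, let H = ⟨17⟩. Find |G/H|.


|⟨17⟩| = n / gcd(17, 102) = 102 / 17 = 6
H is normal (ℤ_102 is abelian).
|G/H| = |G| / |H| = 102 / 6 = 17

|G/H| = 17


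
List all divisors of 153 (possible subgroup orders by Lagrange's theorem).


Lagrange's theorem: |H| divides |G|
|G| = 153
Divisors of 153: 1, 3, 9, 17, 51, 153

Possible subgroup orders: {1, 3, 9, 17, 51, 153}


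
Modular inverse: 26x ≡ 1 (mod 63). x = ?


Use the extended Euclidean algorithm to write 1 = 26·s + 63·t; then s mod 63 is the inverse.
Euclidean algorithm:
  26 = 0·63 + 26
  63 = 2·26 + 11
  26 = 2·11 + 4
  11 = 2·4 + 3
  4 = 1·3 + 1
  3 = 3·1 + 0
gcd(26,63) = 1
Back-substitution gives: 26·(17) + 63·(-7) = 1
So 26⁻¹ ≡ 17 ≡ 17 (mod 63)
Check: 26 × 17 = 442 ≡ 1 (mod 63) ✓

26⁻¹ ≡ 17 (mod 63)


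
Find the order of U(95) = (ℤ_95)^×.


U(n) is the group of units mod n; |U(n)| = φ(n)
|U(95)| = φ(95) = 72

|U(95) = (ℤ_95)^×| = 72


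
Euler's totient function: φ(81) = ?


Factor n: 81 = 3^4
φ(n) = n · ∏(1 - 1/p) over distinct primes p | n
φ(81) = 81 · (1 - 1/3) = 54

φ(81) = 54


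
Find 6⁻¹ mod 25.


Use the extended Euclidean algorithm to write 1 = 6·s + 25·t; then s mod 25 is the inverse.
Euclidean algorithm:
  6 = 0·25 + 6
  25 = 4·6 + 1
  6 = 6·1 + 0
gcd(6,25) = 1
Back-substitution gives: 6·(-4) + 25·(1) = 1
So 6⁻¹ ≡ -4 ≡ 21 (mod 25)
Check: 6 × 21 = 126 ≡ 1 (mod 25) ✓

6⁻¹ ≡ 21 (mod 25)


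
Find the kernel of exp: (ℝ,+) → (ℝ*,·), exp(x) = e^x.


Kernel = preimage of identity
ker(exp) = {x ∈ ℝ | e^x = 1} = {0}

ker(exp) = {0}


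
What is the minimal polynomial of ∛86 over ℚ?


∛86 satisfies x³ - 86 = 0, irreducible over ℚ (no rational root; 86 is not a perfect cube)

Minimal polynomial: x³ - 86


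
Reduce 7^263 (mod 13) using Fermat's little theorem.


Fermat's little theorem: if p is prime and gcd(a,p)=1, then a^(p-1) ≡ 1 (mod p)
p = 13 is prime, gcd(7,13) = 1
Reduce exponent: 263 mod 12 = 11
So 7^263 ≡ 7^11 (mod 13)
7^11 mod 13 = 2

7^263 ≡ 2 (mod 13)


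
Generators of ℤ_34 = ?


g generates ℤ_n iff gcd(g,n) = 1
Prime factors of 34: 2, 17
Generators are g ∈ {1,...,33} not divisible by any of these primes.
Generators: {1, 3, 5, 7, 9, 11, 13, 15, 19, 21, 23, 25, 27, 29, 31, 33}
Number of generators = φ(34) = 16

Generators of ℤ_34 = {1, 3, 5, 7, 9, 11, 13, 15, 19, 21, 23, 25, 27, 29, 31, 33}


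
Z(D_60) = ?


Z(G) = {g ∈ G | gx = xg for all x ∈ G}
For even n, Z(D_n) = {e, r^(n/2)}: the 180° rotation r^30 commutes with every reflection and rotation

Z(D_60) = {e, r^30}


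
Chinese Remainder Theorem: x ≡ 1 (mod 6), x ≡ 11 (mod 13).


m₁ = 6, m₂ = 13, gcd = 1, so CRT applies. M = m₁·m₂ = 78
Let M₁ = M/m₁ = 13, M₂ = M/m₂ = 6
Find y₁ ≡ M₁⁻¹ (mod m₁): 13⁻¹ ≡ 1 (mod 6)
Find y₂ ≡ M₂⁻¹ (mod m₂): 6⁻¹ ≡ 11 (mod 13)
x = a₁·M₁·y₁ + a₂·M₂·y₂ = 1·13·1 + 11·6·11 = 739
Reduce mod 78: x ≡ 37
Check: 37 mod 6 = 1 ✓, 37 mod 13 = 11 ✓

x ≡ 37 (mod 78)


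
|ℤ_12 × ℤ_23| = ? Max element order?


|ℤ_12 × ℤ_23| = 12 × 23 = 276
Max element order = lcm(12,23) = 276
Cyclic? Yes (gcd=1)

|ℤ_12×ℤ_23| = 276, max element order = 276


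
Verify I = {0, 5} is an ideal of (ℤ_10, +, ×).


Check ideal conditions for I = {0, 5} in ℤ_10:
(1) I is an additive subgroup? Yes
(2) For r ∈ ℤ_10 and a ∈ I: r·a ∈ I? Yes

Yes, I is an ideal of ℤ_10


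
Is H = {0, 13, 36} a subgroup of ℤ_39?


Subgroup test for H = {0, 13, 36} in (ℤ_39, +):
(1) 0 ∈ H? Yes
(2) Closure: for all a,b ∈ H, (a+b) mod 39 ∈ H? No  [counterexample: 13 + 13 = 26 ∉ H]
(3) Inverses: for all a ∈ H, -a mod 39 ∈ H? No

No, H is not a subgroup of ℤ_39


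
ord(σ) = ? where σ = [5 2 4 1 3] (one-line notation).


Cycle decomposition: (1 5 3 4)
Cycle lengths: 4
Order = lcm(4) = 4

ord(σ) = 4


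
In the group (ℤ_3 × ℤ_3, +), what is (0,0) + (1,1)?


Operation: componentwise addition mod (3, 3)
(0,0) + (1,1) = ((a₁+b₁) mod 3, (a₂+b₂) mod 3) with a = (0,0), b = (1,1)

(0,0) + (1,1) = (1,1)


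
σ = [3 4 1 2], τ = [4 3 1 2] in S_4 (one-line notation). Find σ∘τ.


σ∘τ: apply τ first, then σ
1 →τ 4 →σ 2
2 →τ 3 →σ 1
3 →τ 1 →σ 3
4 →τ 2 →σ 4

σ∘τ = [2 1 3 4]


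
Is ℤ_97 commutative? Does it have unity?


ℤ_97 is a commutative ring with unity 1; 97 is prime, so ℤ_97 is a field (hence an integral domain)
Commutative: Yes
Integral domain: Yes
Has unity: Yes

ℤ_97: Commutative=Yes, Unity=Yes


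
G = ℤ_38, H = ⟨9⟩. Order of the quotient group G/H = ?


|⟨9⟩| = n / gcd(9, 38) = 38 / 1 = 38
H is normal (ℤ_38 is abelian).
|G/H| = |G| / |H| = 38 / 38 = 1

|G/H| = 1


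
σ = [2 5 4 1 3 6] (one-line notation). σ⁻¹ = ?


To find σ⁻¹, swap domain and range:
σ(1) = 2 → σ⁻¹(2) = 1
σ(2) = 5 → σ⁻¹(5) = 2
σ(3) = 4 → σ⁻¹(4) = 3
σ(4) = 1 → σ⁻¹(1) = 4
σ(5) = 3 → σ⁻¹(3) = 5
σ(6) = 6 → σ⁻¹(6) = 6

σ⁻¹ = [4 1 5 3 2 6]


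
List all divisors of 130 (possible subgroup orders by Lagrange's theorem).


Lagrange's theorem: |H| divides |G|
|G| = 130
Divisors of 130: 1, 2, 5, 10, 13, 26, 65, 130

Possible subgroup orders: {1, 2, 5, 10, 13, 26, 65, 130}


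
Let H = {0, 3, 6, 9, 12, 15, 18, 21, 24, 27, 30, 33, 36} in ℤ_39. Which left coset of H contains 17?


17 + H = {17 + h (mod 39) : h ∈ H}
17+0=17, 17+3=20, 17+6=23, 17+9=26, 17+12=29, 17+15=32, 17+18=35, 17+21=38, 17+24=2, 17+27=5, 17+30=8, 17+33=11, 17+36=14
17 + H = {2, 5, 8, 11, 14, 17, 20, 23, 26, 29, 32, 35, 38} = 2 + H

17 + H = {2, 5, 8, 11, 14, 17, 20, 23, 26, 29, 32, 35, 38}


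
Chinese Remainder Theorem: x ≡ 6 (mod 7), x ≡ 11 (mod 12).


m₁ = 7, m₂ = 12, gcd = 1, so CRT applies. M = m₁·m₂ = 84
Let M₁ = M/m₁ = 12, M₂ = M/m₂ = 7
Find y₁ ≡ M₁⁻¹ (mod m₁): 12⁻¹ ≡ 3 (mod 7)
Find y₂ ≡ M₂⁻¹ (mod m₂): 7⁻¹ ≡ 7 (mod 12)
x = a₁·M₁·y₁ + a₂·M₂·y₂ = 6·12·3 + 11·7·7 = 755
Reduce mod 84: x ≡ 83
Check: 83 mod 7 = 6 ✓, 83 mod 12 = 11 ✓

x ≡ 83 (mod 84)


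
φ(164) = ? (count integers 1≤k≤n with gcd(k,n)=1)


Factor n: 164 = 2^2 × 41
φ(n) = n · ∏(1 - 1/p) over distinct primes p | n
φ(164) = 164 · (1 - 1/2) · (1 - 1/41) = 80

φ(164) = 80


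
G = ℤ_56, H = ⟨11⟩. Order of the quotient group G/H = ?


|⟨11⟩| = n / gcd(11, 56) = 56 / 1 = 56
H is normal (ℤ_56 is abelian).
|G/H| = |G| / |H| = 56 / 56 = 1

|G/H| = 1
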